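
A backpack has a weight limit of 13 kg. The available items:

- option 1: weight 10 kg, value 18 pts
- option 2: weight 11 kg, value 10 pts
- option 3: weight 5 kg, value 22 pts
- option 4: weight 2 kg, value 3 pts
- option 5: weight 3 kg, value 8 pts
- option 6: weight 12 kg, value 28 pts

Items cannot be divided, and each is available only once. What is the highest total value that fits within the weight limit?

Check high-value combinations within 13 kg:
- option 3+option 4+option 5: weight 5+2+3=10, value 22+3+8=33
- option 3+option 5: weight 5+3=8, value 22+8=30
- option 6: weight 12, value 28
Best: 33 pts.

33 pts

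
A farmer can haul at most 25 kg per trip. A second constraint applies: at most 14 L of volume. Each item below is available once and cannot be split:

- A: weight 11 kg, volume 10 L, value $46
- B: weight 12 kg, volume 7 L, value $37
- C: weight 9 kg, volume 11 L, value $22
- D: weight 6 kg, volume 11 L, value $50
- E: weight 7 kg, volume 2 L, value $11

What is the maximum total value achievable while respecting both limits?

Feasible sets respecting both limits:
- D+E: weight 13, volume 13, value 61
- A+E: weight 18, volume 12, value 57
- D: weight 6, volume 11, value 50
Best: $61.

$61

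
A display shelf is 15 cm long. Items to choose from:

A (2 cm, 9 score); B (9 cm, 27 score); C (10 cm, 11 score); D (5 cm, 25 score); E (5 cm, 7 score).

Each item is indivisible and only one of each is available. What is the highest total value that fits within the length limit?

52 score

Check high-value combinations within 15 cm:
- B+D: length 9+5=14, value 27+25=52
- A+D+E: length 2+5+5=12, value 9+25+7=41
- A+B: length 2+9=11, value 9+27=36
- C+D: length 10+5=15, value 11+25=36
Best: 52 score.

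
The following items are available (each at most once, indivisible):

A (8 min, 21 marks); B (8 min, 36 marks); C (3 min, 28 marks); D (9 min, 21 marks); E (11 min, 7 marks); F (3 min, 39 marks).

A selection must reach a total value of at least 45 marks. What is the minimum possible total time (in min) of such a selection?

Subsets with value ≥ 45, sorted by total time:
- C+F: time 6, value 67
- B+F: time 11, value 75
Minimum time: 6 min.

6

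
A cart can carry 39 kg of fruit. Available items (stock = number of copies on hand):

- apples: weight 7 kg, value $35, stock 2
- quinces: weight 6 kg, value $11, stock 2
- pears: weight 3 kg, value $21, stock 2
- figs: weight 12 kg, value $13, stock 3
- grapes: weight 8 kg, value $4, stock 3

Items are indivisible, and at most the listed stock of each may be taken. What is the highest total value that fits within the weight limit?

Top feasible selections:
- 2×apples + 1×quinces + 2×pears + 1×figs: weight 38, value 136
- 2×apples + 2×quinces + 2×pears: weight 32, value 134
Best: $136.

$136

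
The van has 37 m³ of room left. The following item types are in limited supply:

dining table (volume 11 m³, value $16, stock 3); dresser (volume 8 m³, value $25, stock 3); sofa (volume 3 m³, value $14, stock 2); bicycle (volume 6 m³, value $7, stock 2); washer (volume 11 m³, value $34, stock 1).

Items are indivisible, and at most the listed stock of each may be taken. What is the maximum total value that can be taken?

Best selections within volume 37 and stock limits:
- 2×dresser + 2×sofa + 1×washer: volume 33, value 112
- 3×dresser + 2×sofa + 1×bicycle: volume 36, value 110
- 3×dresser + 1×washer: volume 35, value 109
Best: $112.

$112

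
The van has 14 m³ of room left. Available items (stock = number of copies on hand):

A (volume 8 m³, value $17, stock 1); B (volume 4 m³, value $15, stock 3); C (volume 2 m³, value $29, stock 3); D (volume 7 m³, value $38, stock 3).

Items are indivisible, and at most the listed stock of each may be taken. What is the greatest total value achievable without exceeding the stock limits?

$125

Best selections within volume 14 and stock limits:
- 3×C + 1×D: volume 13, value 125
- 2×B + 3×C: volume 14, value 117
- 1×A + 3×C: volume 14, value 104
Best: $125.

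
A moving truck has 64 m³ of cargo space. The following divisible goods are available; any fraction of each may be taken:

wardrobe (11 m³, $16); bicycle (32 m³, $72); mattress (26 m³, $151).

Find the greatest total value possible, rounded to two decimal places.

231.73

Take in order of value per unit:
- mattress (151/26 per unit): all 26 → value 151, running total 151.00
- bicycle (72/32 per unit): all 32 → value 72, running total 223.00
- wardrobe (16/11 per unit): 6 of 11 → value 6×16/11 = 8.7273, running total 231.73
Total 231.73.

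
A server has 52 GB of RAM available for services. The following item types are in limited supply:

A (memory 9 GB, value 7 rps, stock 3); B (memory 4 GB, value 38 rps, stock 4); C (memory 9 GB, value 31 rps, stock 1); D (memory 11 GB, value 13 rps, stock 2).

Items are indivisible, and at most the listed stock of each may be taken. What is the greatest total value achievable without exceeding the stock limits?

Best selections within memory 52 and stock limits:
- 4×B + 1×C + 2×D: memory 47, value 209
- 3×A + 4×B + 1×C: memory 52, value 204
Best: 209 rps.

209 rps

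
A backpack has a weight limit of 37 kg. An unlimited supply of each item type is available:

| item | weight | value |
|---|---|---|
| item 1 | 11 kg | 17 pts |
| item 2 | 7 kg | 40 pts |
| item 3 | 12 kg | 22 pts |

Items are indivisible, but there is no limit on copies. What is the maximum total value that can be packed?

Best value-per-unit is item 2 at 40/7, and filling with it alone uses weight 5×7=35. No mix of the others beats 5×40 = 200.

200 pts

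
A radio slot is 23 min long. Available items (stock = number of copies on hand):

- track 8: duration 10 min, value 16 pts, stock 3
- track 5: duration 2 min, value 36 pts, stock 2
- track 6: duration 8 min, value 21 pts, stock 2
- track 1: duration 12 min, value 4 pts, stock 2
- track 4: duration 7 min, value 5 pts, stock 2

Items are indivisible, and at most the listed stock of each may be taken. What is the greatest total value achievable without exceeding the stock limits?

114 pts

Best selections within duration 23 and stock limits:
- 2×track 5 + 2×track 6: duration 20, value 114
- 1×track 8 + 2×track 5 + 1×track 6: duration 22, value 109
- 2×track 5 + 1×track 6 + 1×track 4: duration 19, value 98
Best: 114 pts.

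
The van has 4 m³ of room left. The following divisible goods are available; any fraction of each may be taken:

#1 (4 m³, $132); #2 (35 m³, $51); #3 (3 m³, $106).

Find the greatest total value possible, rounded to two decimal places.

139.00

Take in order of value per unit:
- #3 (106/3 per unit): all 3 → value 106, running total 106.00
- #1 (132/4 per unit): 1 of 4 → value 1×132/4 = 33.0000, running total 139.00
Total 139.00.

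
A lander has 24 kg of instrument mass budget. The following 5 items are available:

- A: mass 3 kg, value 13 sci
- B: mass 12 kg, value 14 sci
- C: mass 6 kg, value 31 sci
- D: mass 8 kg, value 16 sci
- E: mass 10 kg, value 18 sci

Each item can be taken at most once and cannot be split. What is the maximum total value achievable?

65 sci

This is a 0/1 knapsack; check combinations near the capacity.
- C+D+E: mass 6+8+10=24, value 31+16+18=65
- A+C+E: mass 3+6+10=19, value 13+31+18=62
- A+C+D: mass 3+6+8=17, value 13+31+16=60
- A+B+C: mass 3+12+6=21, value 13+14+31=58
Best: 65 sci.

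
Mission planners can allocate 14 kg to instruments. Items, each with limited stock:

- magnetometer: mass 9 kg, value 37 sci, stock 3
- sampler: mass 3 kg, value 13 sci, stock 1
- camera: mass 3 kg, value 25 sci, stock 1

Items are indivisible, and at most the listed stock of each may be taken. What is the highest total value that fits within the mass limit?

62 sci

Top feasible selections:
- 1×magnetometer + 1×camera: mass 12, value 62
- 1×magnetometer + 1×sampler: mass 12, value 50
- 1×sampler + 1×camera: mass 6, value 38
Best: 62 sci.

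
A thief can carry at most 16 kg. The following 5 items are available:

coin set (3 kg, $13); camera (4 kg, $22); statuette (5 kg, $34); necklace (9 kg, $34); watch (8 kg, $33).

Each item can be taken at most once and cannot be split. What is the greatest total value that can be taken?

Check high-value combinations within 16 kg:
- coin set+statuette+watch: weight 3+5+8=16, value 13+34+33=80
- coin set+camera+statuette: weight 3+4+5=12, value 13+22+34=69
- coin set+camera+necklace: weight 3+4+9=16, value 13+22+34=69
Best: $80.

$80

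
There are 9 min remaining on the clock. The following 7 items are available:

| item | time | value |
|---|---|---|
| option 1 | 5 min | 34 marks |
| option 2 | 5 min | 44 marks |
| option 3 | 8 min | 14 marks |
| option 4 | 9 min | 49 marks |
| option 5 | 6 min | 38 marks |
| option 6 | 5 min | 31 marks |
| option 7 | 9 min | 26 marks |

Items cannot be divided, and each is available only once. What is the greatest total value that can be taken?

Check high-value combinations within 9 min:
- option 4: time 9, value 49
- option 2: time 5, value 44
- option 5: time 6, value 38
- option 1: time 5, value 34
- option 6: time 5, value 31
Best: 49 marks.

49 marks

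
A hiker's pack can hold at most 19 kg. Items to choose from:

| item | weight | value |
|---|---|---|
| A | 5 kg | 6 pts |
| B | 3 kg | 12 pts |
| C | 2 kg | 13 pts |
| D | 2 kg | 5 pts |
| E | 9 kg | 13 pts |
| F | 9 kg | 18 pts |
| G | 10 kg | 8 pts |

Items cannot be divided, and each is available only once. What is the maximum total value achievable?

49 pts

Check high-value combinations within 19 kg:
- A+B+C+F: weight 5+3+2+9=19, value 6+12+13+18=49
- B+C+D+F: weight 3+2+2+9=16, value 12+13+5+18=48
- A+B+C+E: weight 5+3+2+9=19, value 6+12+13+13=44
- B+C+F: weight 3+2+9=14, value 12+13+18=43
- B+C+D+E: weight 3+2+2+9=16, value 12+13+5+13=43
Best: 49 pts.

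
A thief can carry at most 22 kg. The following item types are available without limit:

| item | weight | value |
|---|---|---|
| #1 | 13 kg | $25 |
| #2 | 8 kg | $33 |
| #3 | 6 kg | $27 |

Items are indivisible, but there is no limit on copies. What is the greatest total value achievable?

$93

Best value-per-unit is #3 at 27/6; filling with it alone gives 3×27 = 81.
Optimal mix: 2×#2 + 1×#3 → weight 22, value 93.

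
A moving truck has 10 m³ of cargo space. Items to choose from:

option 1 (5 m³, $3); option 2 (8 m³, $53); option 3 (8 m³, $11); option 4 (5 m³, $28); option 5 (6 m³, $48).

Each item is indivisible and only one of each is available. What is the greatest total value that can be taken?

$53

Check high-value combinations within 10 m³:
- option 2: volume 8, value 53
- option 5: volume 6, value 48
- option 1+option 4: volume 5+5=10, value 3+28=31
- option 4: volume 5, value 28
Best: $53.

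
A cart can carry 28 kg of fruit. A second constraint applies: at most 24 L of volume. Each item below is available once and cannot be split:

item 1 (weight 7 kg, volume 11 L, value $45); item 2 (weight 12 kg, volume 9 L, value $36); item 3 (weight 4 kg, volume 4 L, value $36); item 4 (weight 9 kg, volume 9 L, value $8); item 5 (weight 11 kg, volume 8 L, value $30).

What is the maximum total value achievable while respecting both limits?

$117

Feasible sets respecting both limits:
- item 1+item 2+item 3: weight 23, volume 24, value 117
- item 1+item 3+item 5: weight 22, volume 23, value 111
- item 2+item 3+item 5: weight 27, volume 21, value 102
- item 1+item 3+item 4: weight 20, volume 24, value 89
Best: $117.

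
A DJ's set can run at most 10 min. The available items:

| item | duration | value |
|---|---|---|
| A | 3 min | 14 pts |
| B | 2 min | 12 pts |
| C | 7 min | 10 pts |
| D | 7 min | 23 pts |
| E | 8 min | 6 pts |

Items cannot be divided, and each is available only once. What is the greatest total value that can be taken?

Check high-value combinations within 10 min:
- A+D: duration 3+7=10, value 14+23=37
- B+D: duration 2+7=9, value 12+23=35
- A+B: duration 3+2=5, value 14+12=26
Best: 37 pts.

37 pts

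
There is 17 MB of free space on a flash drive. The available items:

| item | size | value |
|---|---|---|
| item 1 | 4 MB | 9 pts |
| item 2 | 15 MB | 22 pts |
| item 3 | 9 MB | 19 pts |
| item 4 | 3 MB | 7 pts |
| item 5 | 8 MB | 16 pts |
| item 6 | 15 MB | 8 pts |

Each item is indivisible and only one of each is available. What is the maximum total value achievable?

Check high-value combinations within 17 MB:
- item 1+item 3+item 4: size 4+9+3=16, value 9+19+7=35
- item 3+item 5: size 9+8=17, value 19+16=35
- item 1+item 4+item 5: size 4+3+8=15, value 9+7+16=32
- item 1+item 3: size 4+9=13, value 9+19=28
Best: 35 pts.

35 pts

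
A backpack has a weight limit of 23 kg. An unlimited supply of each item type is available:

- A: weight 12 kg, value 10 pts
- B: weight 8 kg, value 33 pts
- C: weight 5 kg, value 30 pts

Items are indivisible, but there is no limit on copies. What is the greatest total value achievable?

Best value-per-unit is C at 30/5; filling with it alone gives 4×30 = 120.
Optimal mix: 1×B + 3×C → weight 23, value 123.

123 pts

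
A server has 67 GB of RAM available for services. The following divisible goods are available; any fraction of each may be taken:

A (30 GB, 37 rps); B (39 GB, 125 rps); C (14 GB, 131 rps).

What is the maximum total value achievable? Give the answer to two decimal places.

Take in order of value per unit:
- C (131/14 per unit): all 14 → value 131, running total 131.00
- B (125/39 per unit): all 39 → value 125, running total 256.00
- A (37/30 per unit): 14 of 30 → value 14×37/30 = 17.2667, running total 273.27
Total 273.27.

273.27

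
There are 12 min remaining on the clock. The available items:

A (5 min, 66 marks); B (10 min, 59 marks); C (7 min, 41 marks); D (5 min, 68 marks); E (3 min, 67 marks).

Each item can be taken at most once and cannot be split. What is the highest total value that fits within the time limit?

135 marks

Check high-value combinations within 12 min:
- D+E: time 5+3=8, value 68+67=135
- A+D: time 5+5=10, value 66+68=134
- A+E: time 5+3=8, value 66+67=133
- C+D: time 7+5=12, value 41+68=109
Best: 135 marks.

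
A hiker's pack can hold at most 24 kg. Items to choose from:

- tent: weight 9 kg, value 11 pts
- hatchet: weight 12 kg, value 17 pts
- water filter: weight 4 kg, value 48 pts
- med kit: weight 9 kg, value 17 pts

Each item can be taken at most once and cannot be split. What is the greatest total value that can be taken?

76 pts

Check high-value combinations within 24 kg:
- tent+water filter+med kit: weight 9+4+9=22, value 11+48+17=76
- water filter+med kit: weight 4+9=13, value 48+17=65
- hatchet+water filter: weight 12+4=16, value 17+48=65
- tent+water filter: weight 9+4=13, value 11+48=59
Best: 76 pts.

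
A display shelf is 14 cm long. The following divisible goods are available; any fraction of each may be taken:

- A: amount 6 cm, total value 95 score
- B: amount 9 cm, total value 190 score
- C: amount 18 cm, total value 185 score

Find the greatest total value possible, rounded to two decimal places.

269.17

Take in order of value per unit:
- B (190/9 per unit): all 9 → value 190, running total 190.00
- A (95/6 per unit): 5 of 6 → value 5×95/6 = 79.1667, running total 269.17
Total 269.17.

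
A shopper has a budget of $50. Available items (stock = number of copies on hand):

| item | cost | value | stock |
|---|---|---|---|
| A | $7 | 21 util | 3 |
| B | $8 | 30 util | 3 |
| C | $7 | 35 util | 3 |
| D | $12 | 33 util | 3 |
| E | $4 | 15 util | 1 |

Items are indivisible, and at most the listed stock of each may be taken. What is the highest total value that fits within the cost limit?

Top feasible selections:
- 3×B + 3×C + 1×E: cost 49, value 210
- 1×A + 2×B + 3×C + 1×E: cost 48, value 201
Best: 210 util.

210 util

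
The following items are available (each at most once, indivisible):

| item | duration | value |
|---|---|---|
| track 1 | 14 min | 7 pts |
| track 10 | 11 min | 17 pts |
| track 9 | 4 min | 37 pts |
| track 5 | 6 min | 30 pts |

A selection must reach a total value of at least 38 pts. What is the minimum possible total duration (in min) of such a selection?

Subsets with value ≥ 38, sorted by total duration:
- track 9+track 5: duration 10, value 67
- track 10+track 9: duration 15, value 54
- track 10+track 5: duration 17, value 47
- track 1+track 9: duration 18, value 44
Minimum duration: 10 min.

10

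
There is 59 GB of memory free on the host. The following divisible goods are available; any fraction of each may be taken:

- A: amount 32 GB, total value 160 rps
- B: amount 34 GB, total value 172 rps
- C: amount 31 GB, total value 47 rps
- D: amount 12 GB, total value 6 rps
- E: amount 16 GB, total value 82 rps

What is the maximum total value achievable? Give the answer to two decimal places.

299.00

Take in order of value per unit:
- E (82/16 per unit): all 16 → value 82, running total 82.00
- B (172/34 per unit): all 34 → value 172, running total 254.00
- A (160/32 per unit): 9 of 32 → value 9×160/32 = 45.0000, running total 299.00
Total 299.00.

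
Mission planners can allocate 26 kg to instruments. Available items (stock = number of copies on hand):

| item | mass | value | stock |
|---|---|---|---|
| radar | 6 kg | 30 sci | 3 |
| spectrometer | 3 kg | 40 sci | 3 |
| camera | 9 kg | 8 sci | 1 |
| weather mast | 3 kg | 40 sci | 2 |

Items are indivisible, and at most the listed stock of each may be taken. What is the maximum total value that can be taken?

Top feasible selections:
- 1×radar + 3×spectrometer + 2×weather mast: mass 21, value 230
- 2×radar + 2×spectrometer + 2×weather mast: mass 24, value 220
- 2×radar + 3×spectrometer + 1×weather mast: mass 24, value 220
Best: 230 sci.

230 sci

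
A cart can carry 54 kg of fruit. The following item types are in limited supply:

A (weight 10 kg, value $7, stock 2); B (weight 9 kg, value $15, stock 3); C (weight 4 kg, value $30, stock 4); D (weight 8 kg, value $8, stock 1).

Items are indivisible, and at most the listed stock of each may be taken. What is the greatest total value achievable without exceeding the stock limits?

$173

Best selections within weight 54 and stock limits:
- 3×B + 4×C + 1×D: weight 51, value 173
- 1×A + 3×B + 4×C: weight 53, value 172
Best: $173.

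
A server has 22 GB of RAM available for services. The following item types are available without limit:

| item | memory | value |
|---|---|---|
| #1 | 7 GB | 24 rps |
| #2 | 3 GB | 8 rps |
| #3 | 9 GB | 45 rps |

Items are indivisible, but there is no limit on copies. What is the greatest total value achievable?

Best value-per-unit is #3 at 45/9; filling with it alone gives 2×45 = 90.
Optimal mix: 1×#2 + 2×#3 → memory 21, value 98.

98 rps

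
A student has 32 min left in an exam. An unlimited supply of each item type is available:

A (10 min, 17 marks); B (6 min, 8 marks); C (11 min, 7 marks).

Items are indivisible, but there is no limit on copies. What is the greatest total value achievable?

Best value-per-unit is A at 17/10, and filling with it alone uses time 3×10=30. No mix of the others beats 3×17 = 51.

51 marks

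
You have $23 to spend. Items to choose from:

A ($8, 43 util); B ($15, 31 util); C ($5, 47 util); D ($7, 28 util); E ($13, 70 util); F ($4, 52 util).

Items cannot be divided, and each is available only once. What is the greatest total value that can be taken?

169 util

Check high-value combinations within $23:
- C+E+F: cost 5+13+4=22, value 47+70+52=169
- A+C+F: cost 8+5+4=17, value 43+47+52=142
- C+D+F: cost 5+7+4=16, value 47+28+52=127
- A+D+F: cost 8+7+4=19, value 43+28+52=123
- E+F: cost 13+4=17, value 70+52=122
Best: 169 util.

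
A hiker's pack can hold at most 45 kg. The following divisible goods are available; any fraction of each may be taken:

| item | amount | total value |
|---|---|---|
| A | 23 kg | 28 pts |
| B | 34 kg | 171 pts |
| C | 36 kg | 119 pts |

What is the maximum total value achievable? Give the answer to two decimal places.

Take in order of value per unit:
- B (171/34 per unit): all 34 → value 171, running total 171.00
- C (119/36 per unit): 11 of 36 → value 11×119/36 = 36.3611, running total 207.36
Total 207.36.

207.36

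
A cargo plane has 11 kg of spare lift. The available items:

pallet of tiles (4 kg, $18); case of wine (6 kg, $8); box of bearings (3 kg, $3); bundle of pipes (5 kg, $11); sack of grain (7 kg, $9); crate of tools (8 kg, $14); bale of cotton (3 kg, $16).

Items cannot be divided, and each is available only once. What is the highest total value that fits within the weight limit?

Check high-value combinations within 11 kg:
- pallet of tiles+box of bearings+bale of cotton: weight 4+3+3=10, value 18+3+16=37
- pallet of tiles+bale of cotton: weight 4+3=7, value 18+16=34
- box of bearings+bundle of pipes+bale of cotton: weight 3+5+3=11, value 3+11+16=30
Best: $37.

$37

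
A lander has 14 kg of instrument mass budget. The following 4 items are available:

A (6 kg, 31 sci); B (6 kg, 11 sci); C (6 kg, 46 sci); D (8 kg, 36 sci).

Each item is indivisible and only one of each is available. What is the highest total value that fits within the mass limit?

This is a 0/1 knapsack; check combinations near the capacity.
- C+D: mass 6+8=14, value 46+36=82
- A+C: mass 6+6=12, value 31+46=77
- A+D: mass 6+8=14, value 31+36=67
- B+C: mass 6+6=12, value 11+46=57
- B+D: mass 6+8=14, value 11+36=47
Best: 82 sci.

82 sci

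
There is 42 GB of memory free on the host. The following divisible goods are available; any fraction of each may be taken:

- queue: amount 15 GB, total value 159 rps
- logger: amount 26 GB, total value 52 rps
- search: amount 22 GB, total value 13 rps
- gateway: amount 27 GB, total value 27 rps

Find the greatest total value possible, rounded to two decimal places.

212.00

Take in order of value per unit:
- queue (159/15 per unit): all 15 → value 159, running total 159.00
- logger (52/26 per unit): all 26 → value 52, running total 211.00
- gateway (27/27 per unit): 1 of 27 → value 1×27/27 = 1.0000, running total 212.00
Total 212.00.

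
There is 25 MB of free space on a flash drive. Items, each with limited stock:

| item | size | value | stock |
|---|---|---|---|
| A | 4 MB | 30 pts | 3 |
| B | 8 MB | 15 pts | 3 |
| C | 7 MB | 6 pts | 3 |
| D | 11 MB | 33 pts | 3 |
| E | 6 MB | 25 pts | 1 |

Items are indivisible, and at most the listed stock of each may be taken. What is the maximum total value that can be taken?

123 pts

Best selections within size 25 and stock limits:
- 3×A + 1×D: size 23, value 123
- 3×A + 1×C + 1×E: size 25, value 121
- 2×A + 1×D + 1×E: size 25, value 118
Best: 123 pts.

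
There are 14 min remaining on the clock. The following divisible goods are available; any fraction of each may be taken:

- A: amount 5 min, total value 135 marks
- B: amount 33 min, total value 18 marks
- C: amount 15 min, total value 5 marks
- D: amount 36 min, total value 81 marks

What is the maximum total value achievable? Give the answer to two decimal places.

Take in order of value per unit:
- A (135/5 per unit): all 5 → value 135, running total 135.00
- D (81/36 per unit): 9 of 36 → value 9×81/36 = 20.2500, running total 155.25
Total 155.25.

155.25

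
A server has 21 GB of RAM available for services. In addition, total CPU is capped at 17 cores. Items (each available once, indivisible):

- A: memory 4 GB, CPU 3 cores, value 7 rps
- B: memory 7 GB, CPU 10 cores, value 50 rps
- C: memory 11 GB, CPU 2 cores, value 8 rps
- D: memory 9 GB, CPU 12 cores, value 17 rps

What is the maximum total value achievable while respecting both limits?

58 rps

Feasible sets respecting both limits:
- B+C: memory 18, CPU 12, value 58
- A+B: memory 11, CPU 13, value 57
- B: memory 7, CPU 10, value 50
Best: 58 rps.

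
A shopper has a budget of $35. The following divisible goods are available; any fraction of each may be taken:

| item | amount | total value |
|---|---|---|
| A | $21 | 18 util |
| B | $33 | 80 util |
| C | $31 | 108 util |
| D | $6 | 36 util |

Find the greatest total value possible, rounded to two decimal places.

137.03

Take in order of value per unit:
- D (36/6 per unit): all 6 → value 36, running total 36.00
- C (108/31 per unit): 29 of 31 → value 29×108/31 = 101.0323, running total 137.03
Total 137.03.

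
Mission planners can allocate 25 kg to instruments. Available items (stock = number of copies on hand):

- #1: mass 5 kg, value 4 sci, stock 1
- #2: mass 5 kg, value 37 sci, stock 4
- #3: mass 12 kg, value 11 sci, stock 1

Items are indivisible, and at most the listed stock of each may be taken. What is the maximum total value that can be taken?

152 sci

Best selections within mass 25 and stock limits:
- 1×#1 + 4×#2: mass 25, value 152
- 4×#2: mass 20, value 148
- 1×#1 + 3×#2: mass 20, value 115
- 3×#2: mass 15, value 111
Best: 152 sci.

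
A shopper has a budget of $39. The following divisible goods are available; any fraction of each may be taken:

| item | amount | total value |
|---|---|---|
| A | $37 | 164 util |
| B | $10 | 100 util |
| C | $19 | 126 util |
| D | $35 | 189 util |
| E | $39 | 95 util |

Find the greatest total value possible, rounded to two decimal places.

Take in order of value per unit:
- B (100/10 per unit): all 10 → value 100, running total 100.00
- C (126/19 per unit): all 19 → value 126, running total 226.00
- D (189/35 per unit): 10 of 35 → value 10×189/35 = 54.0000, running total 280.00
Total 280.00.

280.00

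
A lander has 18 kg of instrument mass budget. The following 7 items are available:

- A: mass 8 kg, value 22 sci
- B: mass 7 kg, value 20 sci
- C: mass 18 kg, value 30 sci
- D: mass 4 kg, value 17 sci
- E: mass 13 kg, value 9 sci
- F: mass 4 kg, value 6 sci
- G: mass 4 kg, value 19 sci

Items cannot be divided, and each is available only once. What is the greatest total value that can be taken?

58 sci

Check high-value combinations within 18 kg:
- A+D+G: mass 8+4+4=16, value 22+17+19=58
- B+D+G: mass 7+4+4=15, value 20+17+19=56
- A+F+G: mass 8+4+4=16, value 22+6+19=47
- B+F+G: mass 7+4+4=15, value 20+6+19=45
Best: 58 sci.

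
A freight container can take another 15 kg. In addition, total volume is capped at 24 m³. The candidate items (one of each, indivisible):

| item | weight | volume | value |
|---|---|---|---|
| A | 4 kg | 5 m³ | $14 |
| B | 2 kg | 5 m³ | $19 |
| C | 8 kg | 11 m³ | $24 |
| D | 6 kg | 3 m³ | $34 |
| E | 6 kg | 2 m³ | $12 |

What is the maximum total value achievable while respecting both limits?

$67

Feasible sets respecting both limits:
- A+B+D: weight 12, volume 13, value 67
- B+D+E: weight 14, volume 10, value 65
- C+D: weight 14, volume 14, value 58
- A+B+C: weight 14, volume 21, value 57
Best: $67.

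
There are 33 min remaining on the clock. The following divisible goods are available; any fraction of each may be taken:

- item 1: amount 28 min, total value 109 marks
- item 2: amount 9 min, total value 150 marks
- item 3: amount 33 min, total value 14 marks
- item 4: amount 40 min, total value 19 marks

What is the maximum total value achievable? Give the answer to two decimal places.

Take in order of value per unit:
- item 2 (150/9 per unit): all 9 → value 150, running total 150.00
- item 1 (109/28 per unit): 24 of 28 → value 24×109/28 = 93.4286, running total 243.43
Total 243.43.

243.43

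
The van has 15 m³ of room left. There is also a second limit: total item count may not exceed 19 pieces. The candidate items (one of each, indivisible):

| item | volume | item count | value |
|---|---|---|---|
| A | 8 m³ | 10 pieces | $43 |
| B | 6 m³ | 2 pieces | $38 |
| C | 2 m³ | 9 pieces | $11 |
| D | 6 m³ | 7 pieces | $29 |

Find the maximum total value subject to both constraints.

$81

Feasible sets respecting both limits:
- A+B: volume 14, item count 12, value 81
- B+C+D: volume 14, item count 18, value 78
- A+D: volume 14, item count 17, value 72
- B+D: volume 12, item count 9, value 67
Best: $81.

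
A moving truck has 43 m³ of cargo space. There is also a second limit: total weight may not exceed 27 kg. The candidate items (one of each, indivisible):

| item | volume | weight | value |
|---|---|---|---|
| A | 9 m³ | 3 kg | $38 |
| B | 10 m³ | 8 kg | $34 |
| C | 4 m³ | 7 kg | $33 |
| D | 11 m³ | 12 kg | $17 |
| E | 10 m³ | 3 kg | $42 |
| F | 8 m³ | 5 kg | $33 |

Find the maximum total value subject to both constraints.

Feasible sets respecting both limits:
- A+B+C+E+F: volume 41, weight 26, value 180
- A+B+C+E: volume 33, weight 21, value 147
- A+B+E+F: volume 37, weight 19, value 147
- A+C+E+F: volume 31, weight 18, value 146
Best: $180.

$180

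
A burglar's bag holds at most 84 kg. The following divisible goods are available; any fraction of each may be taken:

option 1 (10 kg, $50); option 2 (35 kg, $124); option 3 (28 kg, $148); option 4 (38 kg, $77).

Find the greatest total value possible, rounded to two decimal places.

344.29

Take in order of value per unit:
- option 3 (148/28 per unit): all 28 → value 148, running total 148.00
- option 1 (50/10 per unit): all 10 → value 50, running total 198.00
- option 2 (124/35 per unit): all 35 → value 124, running total 322.00
- option 4 (77/38 per unit): 11 of 38 → value 11×77/38 = 22.2895, running total 344.29
Total 344.29.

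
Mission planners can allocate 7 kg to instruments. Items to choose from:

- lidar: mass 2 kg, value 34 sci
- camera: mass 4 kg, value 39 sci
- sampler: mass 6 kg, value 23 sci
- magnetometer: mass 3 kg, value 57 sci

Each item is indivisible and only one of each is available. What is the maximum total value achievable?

This is a 0/1 knapsack; check combinations near the capacity.
- camera+magnetometer: mass 4+3=7, value 39+57=96
- lidar+magnetometer: mass 2+3=5, value 34+57=91
- lidar+camera: mass 2+4=6, value 34+39=73
Best: 96 sci.

96 sci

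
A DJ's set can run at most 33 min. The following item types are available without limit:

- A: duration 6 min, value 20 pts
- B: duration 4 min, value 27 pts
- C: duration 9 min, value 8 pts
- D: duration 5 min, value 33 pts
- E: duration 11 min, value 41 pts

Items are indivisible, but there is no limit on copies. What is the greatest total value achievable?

Best value-per-unit is B at 27/4; filling with it alone gives 8×27 = 216.
Optimal mix: 7×B + 1×D → duration 33, value 222.

222 pts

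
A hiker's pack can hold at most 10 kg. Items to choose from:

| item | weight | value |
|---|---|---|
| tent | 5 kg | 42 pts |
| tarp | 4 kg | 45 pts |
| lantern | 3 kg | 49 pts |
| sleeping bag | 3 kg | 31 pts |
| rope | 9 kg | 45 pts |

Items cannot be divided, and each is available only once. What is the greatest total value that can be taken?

Check high-value combinations within 10 kg:
- tarp+lantern+sleeping bag: weight 4+3+3=10, value 45+49+31=125
- tarp+lantern: weight 4+3=7, value 45+49=94
- tent+lantern: weight 5+3=8, value 42+49=91
- tent+tarp: weight 5+4=9, value 42+45=87
Best: 125 pts.

125 pts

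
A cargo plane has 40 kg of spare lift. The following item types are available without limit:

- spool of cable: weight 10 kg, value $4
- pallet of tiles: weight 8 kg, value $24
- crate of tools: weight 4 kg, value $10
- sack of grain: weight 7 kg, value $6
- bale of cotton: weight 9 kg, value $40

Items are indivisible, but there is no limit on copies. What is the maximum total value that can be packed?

$170

Best value-per-unit is bale of cotton at 40/9; filling with it alone gives 4×40 = 160.
Optimal mix: 1×crate of tools + 4×bale of cotton → weight 40, value 170.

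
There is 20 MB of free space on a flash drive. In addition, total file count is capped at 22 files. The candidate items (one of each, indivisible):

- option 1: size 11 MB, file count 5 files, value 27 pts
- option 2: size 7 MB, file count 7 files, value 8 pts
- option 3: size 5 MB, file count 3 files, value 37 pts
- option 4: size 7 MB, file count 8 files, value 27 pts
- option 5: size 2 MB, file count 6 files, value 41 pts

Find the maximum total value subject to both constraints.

105 pts

Feasible sets respecting both limits:
- option 1+option 3+option 5: size 18, file count 14, value 105
- option 3+option 4+option 5: size 14, file count 17, value 105
- option 1+option 4+option 5: size 20, file count 19, value 95
Best: 105 pts.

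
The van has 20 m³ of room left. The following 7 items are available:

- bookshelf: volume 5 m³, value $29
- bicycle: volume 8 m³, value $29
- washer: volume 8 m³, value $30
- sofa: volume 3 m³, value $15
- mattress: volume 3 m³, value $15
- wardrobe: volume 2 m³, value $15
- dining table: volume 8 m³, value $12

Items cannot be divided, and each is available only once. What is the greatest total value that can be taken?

$89

Check high-value combinations within 20 m³:
- bookshelf+washer+sofa+wardrobe: volume 5+8+3+2=18, value 29+30+15+15=89
- bookshelf+washer+mattress+wardrobe: volume 5+8+3+2=18, value 29+30+15+15=89
- bookshelf+washer+sofa+mattress: volume 5+8+3+3=19, value 29+30+15+15=89
Best: $89.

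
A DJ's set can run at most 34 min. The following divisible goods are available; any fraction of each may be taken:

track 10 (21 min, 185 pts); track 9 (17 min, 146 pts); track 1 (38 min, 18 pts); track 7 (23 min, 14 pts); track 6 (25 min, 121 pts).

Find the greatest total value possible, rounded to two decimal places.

296.65

Take in order of value per unit:
- track 10 (185/21 per unit): all 21 → value 185, running total 185.00
- track 9 (146/17 per unit): 13 of 17 → value 13×146/17 = 111.6471, running total 296.65
Total 296.65.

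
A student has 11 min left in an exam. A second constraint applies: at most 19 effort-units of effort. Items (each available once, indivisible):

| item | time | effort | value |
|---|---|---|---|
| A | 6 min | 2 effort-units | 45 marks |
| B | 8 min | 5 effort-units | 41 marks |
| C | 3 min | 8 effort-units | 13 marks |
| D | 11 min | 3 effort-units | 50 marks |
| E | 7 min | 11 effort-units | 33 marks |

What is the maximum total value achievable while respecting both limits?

Feasible sets respecting both limits:
- A+C: time 9, effort 10, value 58
- B+C: time 11, effort 13, value 54
- D: time 11, effort 3, value 50
- C+E: time 10, effort 19, value 46
Best: 58 marks.

58 marks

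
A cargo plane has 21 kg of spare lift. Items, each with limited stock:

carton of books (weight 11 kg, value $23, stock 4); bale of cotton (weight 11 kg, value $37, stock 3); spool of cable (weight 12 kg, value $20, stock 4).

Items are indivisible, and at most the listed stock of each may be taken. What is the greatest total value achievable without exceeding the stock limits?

$37

Top feasible selections:
- 1×bale of cotton: weight 11, value 37
- 1×carton of books: weight 11, value 23
Best: $37.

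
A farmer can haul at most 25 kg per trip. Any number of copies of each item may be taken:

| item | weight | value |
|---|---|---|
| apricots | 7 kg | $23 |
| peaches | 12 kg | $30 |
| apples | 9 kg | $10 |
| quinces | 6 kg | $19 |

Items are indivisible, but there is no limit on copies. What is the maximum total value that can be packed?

Best value-per-unit is apricots at 23/7; filling with it alone gives 3×23 = 69.
Optimal mix: 1×apricots + 3×quinces → weight 25, value 80.

$80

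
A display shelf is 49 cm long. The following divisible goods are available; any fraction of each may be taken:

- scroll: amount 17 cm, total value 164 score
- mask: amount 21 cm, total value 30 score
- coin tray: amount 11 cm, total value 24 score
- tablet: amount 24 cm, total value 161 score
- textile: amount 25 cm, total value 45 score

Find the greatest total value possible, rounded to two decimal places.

Take in order of value per unit:
- scroll (164/17 per unit): all 17 → value 164, running total 164.00
- tablet (161/24 per unit): all 24 → value 161, running total 325.00
- coin tray (24/11 per unit): 8 of 11 → value 8×24/11 = 17.4545, running total 342.45
Total 342.45.

342.45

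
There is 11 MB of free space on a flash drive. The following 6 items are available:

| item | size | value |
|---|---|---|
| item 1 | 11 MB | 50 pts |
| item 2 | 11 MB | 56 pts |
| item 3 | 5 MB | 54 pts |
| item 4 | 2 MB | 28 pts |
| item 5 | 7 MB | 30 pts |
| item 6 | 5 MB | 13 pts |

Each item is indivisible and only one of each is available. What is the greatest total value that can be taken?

82 pts

Check high-value combinations within 11 MB:
- item 3+item 4: size 5+2=7, value 54+28=82
- item 3+item 6: size 5+5=10, value 54+13=67
- item 4+item 5: size 2+7=9, value 28+30=58
Best: 82 pts.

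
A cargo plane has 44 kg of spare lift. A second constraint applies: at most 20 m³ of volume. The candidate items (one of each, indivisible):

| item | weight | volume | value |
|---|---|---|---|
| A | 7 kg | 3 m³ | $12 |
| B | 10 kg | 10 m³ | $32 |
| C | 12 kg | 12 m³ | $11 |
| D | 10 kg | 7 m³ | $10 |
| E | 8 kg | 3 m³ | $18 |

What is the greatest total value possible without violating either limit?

Feasible sets respecting both limits:
- A+B+E: weight 25, volume 16, value 62
- B+D+E: weight 28, volume 20, value 60
- A+B+D: weight 27, volume 20, value 54
- B+E: weight 18, volume 13, value 50
Best: $62.

$62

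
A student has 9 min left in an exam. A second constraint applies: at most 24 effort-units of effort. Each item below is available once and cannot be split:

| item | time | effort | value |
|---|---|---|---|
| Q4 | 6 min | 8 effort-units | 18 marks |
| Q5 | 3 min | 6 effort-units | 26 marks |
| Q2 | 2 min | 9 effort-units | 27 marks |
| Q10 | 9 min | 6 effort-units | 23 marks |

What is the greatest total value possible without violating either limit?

53 marks

Feasible sets respecting both limits:
- Q5+Q2: time 5, effort 15, value 53
- Q4+Q2: time 8, effort 17, value 45
- Q4+Q5: time 9, effort 14, value 44
- Q2: time 2, effort 9, value 27
Best: 53 marks.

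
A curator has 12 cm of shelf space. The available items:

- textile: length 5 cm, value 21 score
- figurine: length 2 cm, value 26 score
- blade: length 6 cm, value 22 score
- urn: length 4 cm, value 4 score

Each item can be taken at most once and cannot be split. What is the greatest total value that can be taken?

Check high-value combinations within 12 cm:
- figurine+blade+urn: length 2+6+4=12, value 26+22+4=52
- textile+figurine+urn: length 5+2+4=11, value 21+26+4=51
- figurine+blade: length 2+6=8, value 26+22=48
- textile+figurine: length 5+2=7, value 21+26=47
Best: 52 score.

52 score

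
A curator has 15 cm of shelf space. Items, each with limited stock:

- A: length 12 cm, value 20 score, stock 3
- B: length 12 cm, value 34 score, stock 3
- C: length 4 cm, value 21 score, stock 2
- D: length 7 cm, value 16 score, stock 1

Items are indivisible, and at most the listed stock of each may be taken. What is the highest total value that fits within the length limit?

Best selections within length 15 and stock limits:
- 2×C + 1×D: length 15, value 58
- 2×C: length 8, value 42
Best: 58 score.

58 score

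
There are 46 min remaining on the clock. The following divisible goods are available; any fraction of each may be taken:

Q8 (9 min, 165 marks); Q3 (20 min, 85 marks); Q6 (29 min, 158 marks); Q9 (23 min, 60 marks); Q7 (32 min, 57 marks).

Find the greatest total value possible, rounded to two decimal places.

357.00

Take in order of value per unit:
- Q8 (165/9 per unit): all 9 → value 165, running total 165.00
- Q6 (158/29 per unit): all 29 → value 158, running total 323.00
- Q3 (85/20 per unit): 8 of 20 → value 8×85/20 = 34.0000, running total 357.00
Total 357.00.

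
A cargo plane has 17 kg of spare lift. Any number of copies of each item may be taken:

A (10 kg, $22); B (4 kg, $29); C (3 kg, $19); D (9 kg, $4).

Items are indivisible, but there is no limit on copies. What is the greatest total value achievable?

Best value-per-unit is B at 29/4, and filling with it alone uses weight 4×4=16. No mix of the others beats 4×29 = 116.

$116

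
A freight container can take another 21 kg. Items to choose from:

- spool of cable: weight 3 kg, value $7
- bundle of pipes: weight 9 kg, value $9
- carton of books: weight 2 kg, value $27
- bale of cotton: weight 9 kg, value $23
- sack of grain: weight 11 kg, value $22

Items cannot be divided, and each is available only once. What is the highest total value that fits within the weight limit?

$59

Check high-value combinations within 21 kg:
- bundle of pipes+carton of books+bale of cotton: weight 9+2+9=20, value 9+27+23=59
- spool of cable+carton of books+bale of cotton: weight 3+2+9=14, value 7+27+23=57
- spool of cable+carton of books+sack of grain: weight 3+2+11=16, value 7+27+22=56
- carton of books+bale of cotton: weight 2+9=11, value 27+23=50
- carton of books+sack of grain: weight 2+11=13, value 27+22=49
Best: $59.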